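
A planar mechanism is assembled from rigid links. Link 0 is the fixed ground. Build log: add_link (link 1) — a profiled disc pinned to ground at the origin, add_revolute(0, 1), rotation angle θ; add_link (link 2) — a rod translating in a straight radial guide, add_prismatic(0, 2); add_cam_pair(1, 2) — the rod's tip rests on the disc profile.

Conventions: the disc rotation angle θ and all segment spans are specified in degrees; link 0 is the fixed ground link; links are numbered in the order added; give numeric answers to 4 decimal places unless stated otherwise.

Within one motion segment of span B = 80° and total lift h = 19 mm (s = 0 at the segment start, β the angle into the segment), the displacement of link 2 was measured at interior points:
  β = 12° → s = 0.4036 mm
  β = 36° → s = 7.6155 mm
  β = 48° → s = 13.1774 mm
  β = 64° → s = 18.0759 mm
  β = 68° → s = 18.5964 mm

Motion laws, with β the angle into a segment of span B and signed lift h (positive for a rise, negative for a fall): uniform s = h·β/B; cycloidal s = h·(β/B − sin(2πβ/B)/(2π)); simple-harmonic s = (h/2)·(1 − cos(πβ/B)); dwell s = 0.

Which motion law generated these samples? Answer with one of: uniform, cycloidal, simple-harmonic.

candidates at β/B = r: uniform s = h·r (linear in β); cycloidal s = h·(r − sin(2πr)/(2π)); simple-harmonic s = (h/2)(1 − cos(πr))
β=12°: printed 0.4036 | uniform 2.8500, cycloidal 0.4036, simple-harmonic 1.0354
β=36°: printed 7.6155 | uniform 8.5500, cycloidal 7.6155, simple-harmonic 8.0139
β=48°: printed 13.1774 | uniform 11.4000, cycloidal 13.1774, simple-harmonic 12.4357
β=64°: printed 18.0759 | uniform 15.2000, cycloidal 18.0759, simple-harmonic 17.1857
β=68°: printed 18.5964 | uniform 16.1500, cycloidal 18.5964, simple-harmonic 17.9646
only one law matches every sample → cycloidal

cycloidal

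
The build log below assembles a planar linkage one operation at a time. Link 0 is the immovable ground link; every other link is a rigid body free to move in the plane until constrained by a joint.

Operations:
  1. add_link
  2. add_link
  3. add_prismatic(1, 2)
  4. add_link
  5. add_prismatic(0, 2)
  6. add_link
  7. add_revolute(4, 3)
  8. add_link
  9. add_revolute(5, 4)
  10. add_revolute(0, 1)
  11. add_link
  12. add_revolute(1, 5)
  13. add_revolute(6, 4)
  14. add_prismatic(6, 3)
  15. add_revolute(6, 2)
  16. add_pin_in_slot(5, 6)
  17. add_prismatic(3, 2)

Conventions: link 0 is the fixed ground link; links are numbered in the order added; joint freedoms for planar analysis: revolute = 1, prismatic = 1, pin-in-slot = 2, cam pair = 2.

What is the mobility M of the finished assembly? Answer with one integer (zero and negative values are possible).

(L,J1,J2)=(1,0,0); link0 fixed
link1: (2,0,0)
link2: (3,0,0)
P 1-2 [J1]: (3,1,0)
link3: (4,1,0)
P 0-2 [J1]: (4,2,0)
link4: (5,2,0)
R 4-3 [J1]: (5,3,0)
link5: (6,3,0)
R 5-4 [J1]: (6,4,0)
R 0-1 [J1]: (6,5,0)
link6: (7,5,0)
R 1-5 [J1]: (7,6,0)
R 6-4 [J1]: (7,7,0)
P 6-3 [J1]: (7,8,0)
R 6-2 [J1]: (7,9,0)
PS 5-6 [J2]: (7,9,1)
P 3-2 [J1]: (7,10,1)
Grübler: 3·6 − 2·10 − 1 = -3

M = -3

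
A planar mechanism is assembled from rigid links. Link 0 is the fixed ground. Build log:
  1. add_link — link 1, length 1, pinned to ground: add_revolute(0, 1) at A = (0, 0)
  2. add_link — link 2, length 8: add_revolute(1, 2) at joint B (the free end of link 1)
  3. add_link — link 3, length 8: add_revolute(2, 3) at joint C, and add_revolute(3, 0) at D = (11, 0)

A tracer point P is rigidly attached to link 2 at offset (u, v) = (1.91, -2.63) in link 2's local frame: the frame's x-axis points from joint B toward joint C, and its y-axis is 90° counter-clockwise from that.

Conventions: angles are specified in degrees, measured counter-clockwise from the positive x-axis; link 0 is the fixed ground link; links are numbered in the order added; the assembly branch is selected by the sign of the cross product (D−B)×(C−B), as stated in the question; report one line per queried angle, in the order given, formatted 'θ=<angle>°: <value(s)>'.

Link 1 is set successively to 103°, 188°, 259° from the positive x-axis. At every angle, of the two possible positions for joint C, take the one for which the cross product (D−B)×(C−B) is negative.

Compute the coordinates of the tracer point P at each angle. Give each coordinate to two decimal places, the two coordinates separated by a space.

A=(0,0), D=(11.00,0)
θ=103°: B = A + 1.00·(cos103°, sin103°) = (-0.2250, 0.9744)
θ=103°: |BD| = 11.2672
θ=103°: circle(B,8.00) ∩ circle(D,8.00): a=5.6336, h=5.6800
θ=103°:   candidates: C₊=(5.8787,6.1459) cross=63.998; C₋=(4.8963,-5.1716) cross=-63.998
θ=103°:   branch - wants cross < 0 → take C=(4.8963,-5.1716) (cross=-63.998)
θ=103°: ex = (C−B)/|BC| = (0.6402,-0.7682); ey = (0.7682,0.6402)
θ=103°: P = B + 1.91·ex + -2.63·ey = (-1.0227,-2.1766)
θ=188°: B = A + 1.00·(cos188°, sin188°) = (-0.9903, -0.1392)
θ=188°: |BD| = 11.9911
θ=188°: circle(B,8.00) ∩ circle(D,8.00): a=5.9955, h=5.2966
θ=188°:   candidates: C₊=(4.9434,5.2266) cross=63.511; C₋=(5.0663,-5.3658) cross=-63.511
θ=188°:   branch - wants cross < 0 → take C=(5.0663,-5.3658) (cross=-63.511)
θ=188°: ex = (C−B)/|BC| = (0.7571,-0.6533); ey = (0.6533,0.7571)
θ=188°: P = B + 1.91·ex + -2.63·ey = (-1.2625,-3.3781)
θ=259°: B = A + 1.00·(cos259°, sin259°) = (-0.1908, -0.9816)
θ=259°: |BD| = 11.2338
θ=259°: circle(B,8.00) ∩ circle(D,8.00): a=5.6169, h=5.6965
θ=259°:   candidates: C₊=(4.9068,5.1839) cross=63.994; C₋=(5.9024,-6.1656) cross=-63.994
θ=259°:   branch - wants cross < 0 → take C=(5.9024,-6.1656) (cross=-63.994)
θ=259°: ex = (C−B)/|BC| = (0.7616,-0.6480); ey = (0.6480,0.7616)
θ=259°: P = B + 1.91·ex + -2.63·ey = (-0.4403,-4.2224)

θ=103°: -1.02 -2.18
θ=188°: -1.26 -3.38
θ=259°: -0.44 -4.22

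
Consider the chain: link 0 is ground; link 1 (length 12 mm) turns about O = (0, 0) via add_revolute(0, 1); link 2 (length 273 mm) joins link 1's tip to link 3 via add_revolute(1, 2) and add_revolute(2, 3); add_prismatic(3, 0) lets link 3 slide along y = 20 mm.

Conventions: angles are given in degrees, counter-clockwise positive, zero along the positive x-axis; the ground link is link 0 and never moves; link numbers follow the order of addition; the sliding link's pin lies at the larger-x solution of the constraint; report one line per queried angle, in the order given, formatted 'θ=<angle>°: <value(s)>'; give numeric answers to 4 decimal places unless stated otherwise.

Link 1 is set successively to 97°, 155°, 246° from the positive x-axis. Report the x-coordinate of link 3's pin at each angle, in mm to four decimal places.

geometry: r = 12 mm, L = 273 mm, e = 20 mm
θ=97°: crank pin P = (r cos θ, r sin θ) = (-1.462432, 11.910554)
θ=97°: h = r sin θ − e = 11.910554 − 20 = -8.089446
θ=97°: x = r cos θ + √(L² − h²) = -1.462432 + 272.880122 = 271.417690
θ=155°: crank pin P = (r cos θ, r sin θ) = (-10.875693, 5.071419)
θ=155°: h = r sin θ − e = 5.071419 − 20 = -14.928581
θ=155°: x = r cos θ + √(L² − h²) = -10.875693 + 272.591521 = 261.715828
θ=246°: crank pin P = (r cos θ, r sin θ) = (-4.880840, -10.962545)
θ=246°: h = r sin θ − e = -10.962545 − 20 = -30.962545
θ=246°: x = r cos θ + √(L² − h²) = -4.880840 + 271.238494 = 266.357655

θ=97°: 271.4177
θ=155°: 261.7158
θ=246°: 266.3577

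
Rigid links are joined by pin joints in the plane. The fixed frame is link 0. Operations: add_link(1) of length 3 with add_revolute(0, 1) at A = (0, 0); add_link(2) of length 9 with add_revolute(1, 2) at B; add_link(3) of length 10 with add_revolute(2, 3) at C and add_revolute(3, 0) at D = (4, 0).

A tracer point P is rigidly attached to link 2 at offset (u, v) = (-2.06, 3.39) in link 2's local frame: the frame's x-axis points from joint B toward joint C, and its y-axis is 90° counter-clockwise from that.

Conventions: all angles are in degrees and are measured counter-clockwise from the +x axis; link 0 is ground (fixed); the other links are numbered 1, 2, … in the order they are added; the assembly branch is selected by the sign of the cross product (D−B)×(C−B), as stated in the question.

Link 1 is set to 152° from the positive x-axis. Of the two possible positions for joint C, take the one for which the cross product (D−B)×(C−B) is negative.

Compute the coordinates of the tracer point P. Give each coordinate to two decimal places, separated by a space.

A=(0,0), D=(4.00,0)
B = A + 3.00·(cos152°, sin152°) = (-2.6488, 1.4084)
|BD| = 6.7964
circle(B,9.00) ∩ circle(D,10.00): a=2.0004, h=8.7749
  candidates: C₊=(1.1265,9.5783) cross=59.637; C₋=(-2.5103,-7.5905) cross=-59.637
  branch - wants cross < 0 → take C=(-2.5103,-7.5905) (cross=-59.637)
ex = (C−B)/|BC| = (0.0154,-0.9999); ey = (0.9999,0.0154)
P = B + -2.06·ex + 3.39·ey = (0.7090,3.5204)

0.71 3.52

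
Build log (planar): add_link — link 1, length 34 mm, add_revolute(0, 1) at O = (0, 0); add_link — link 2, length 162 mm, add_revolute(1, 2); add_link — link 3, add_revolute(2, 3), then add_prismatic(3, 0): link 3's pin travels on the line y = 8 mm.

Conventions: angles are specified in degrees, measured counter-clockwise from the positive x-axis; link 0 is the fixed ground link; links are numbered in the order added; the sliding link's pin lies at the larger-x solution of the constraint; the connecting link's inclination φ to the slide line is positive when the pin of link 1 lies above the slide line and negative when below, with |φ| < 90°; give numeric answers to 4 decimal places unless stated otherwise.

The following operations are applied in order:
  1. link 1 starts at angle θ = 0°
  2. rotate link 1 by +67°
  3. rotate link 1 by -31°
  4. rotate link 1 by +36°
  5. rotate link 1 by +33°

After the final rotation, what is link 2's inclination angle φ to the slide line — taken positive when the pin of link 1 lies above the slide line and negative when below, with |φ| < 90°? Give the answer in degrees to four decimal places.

geometry: r = 34 mm, L = 162 mm, e = 8 mm; θ starts at 0°
rotate link 1 by +67°: θ ← 0° +67° = 67°
rotate link 1 by -31°: θ ← 67° -31° = 36°
rotate link 1 by +36°: θ ← 36° +36° = 72°
rotate link 1 by +33°: θ ← 72° +33° = 105°
h = r sin θ − e = 32.841478 − 8 = 24.841478
sin φ = h / L = 24.841478 / 162 = 0.15334246
φ = arcsin(0.15334246) = 8.820677°

8.8207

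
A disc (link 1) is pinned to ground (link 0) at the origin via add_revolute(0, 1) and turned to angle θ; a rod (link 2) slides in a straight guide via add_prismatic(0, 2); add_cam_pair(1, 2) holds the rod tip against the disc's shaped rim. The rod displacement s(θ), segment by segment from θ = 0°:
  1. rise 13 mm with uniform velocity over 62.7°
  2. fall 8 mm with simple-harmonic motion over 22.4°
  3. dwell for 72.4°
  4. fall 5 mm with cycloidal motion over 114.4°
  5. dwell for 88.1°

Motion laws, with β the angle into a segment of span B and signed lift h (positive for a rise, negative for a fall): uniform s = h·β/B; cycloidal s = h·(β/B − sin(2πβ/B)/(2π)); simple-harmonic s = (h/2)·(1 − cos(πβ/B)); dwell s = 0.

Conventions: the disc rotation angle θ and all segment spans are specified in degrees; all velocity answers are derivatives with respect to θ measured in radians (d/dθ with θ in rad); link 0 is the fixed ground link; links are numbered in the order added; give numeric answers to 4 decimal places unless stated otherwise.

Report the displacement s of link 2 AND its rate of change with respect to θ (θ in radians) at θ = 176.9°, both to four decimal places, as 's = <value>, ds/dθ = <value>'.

segment 1 (0° to 62.7°, uniform, h = 13) is passed completely: s = 0.0000 + (13) = 13.0000
segment 2 (62.7° to 85.1°, simple-harmonic, h = -8) is passed completely: s = 13.0000 + (-8) = 5.0000
segment 3 (85.1° to 157.5°, dwell): s unchanged at 5.0000
θ = 176.9° falls in segment 4 (157.5° to 271.9°, cycloidal, h = -5): β = 176.9 − 157.5 = 19.4°, B = 114.4°; Δs = -5·(0.1696 − sin(2π·0.1696)/(2π)) = -0.1516; s = 5.0000 − 0.1516 = 4.8484
velocity in seg [157.5°–271.9°] (cycloidal), θ in radians: β = 19.4° = 0.3386 rad, B = 114.4° = 1.9967 rad; ds/dθ = (h/B)(1 − cos(2πβ/B)) = ((-5)/1.9967)(1 − cos(2π·0.1696)) = -1.292004 mm/rad

s = 4.8484, ds/dθ = -1.2920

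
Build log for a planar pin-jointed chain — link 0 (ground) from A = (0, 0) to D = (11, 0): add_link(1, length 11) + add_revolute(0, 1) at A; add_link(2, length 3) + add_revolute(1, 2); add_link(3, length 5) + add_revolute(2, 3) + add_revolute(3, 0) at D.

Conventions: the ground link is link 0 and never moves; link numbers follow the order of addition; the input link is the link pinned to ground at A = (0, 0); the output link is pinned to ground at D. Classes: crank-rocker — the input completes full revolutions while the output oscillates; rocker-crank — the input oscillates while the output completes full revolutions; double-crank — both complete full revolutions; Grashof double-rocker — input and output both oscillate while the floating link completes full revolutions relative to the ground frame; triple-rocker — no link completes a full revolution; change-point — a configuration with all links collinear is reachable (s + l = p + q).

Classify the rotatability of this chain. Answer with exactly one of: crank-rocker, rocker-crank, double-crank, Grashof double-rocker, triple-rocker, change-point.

lengths: ground=11, input=11, coupler=3, output=5
sorted: s=3 (shortest), l=11 (longest), p+q=16
s + l = 14 vs p + q = 16
s + l < p + q (Grashof) with shortest = coupler link → Grashof double-rocker

Grashof double-rocker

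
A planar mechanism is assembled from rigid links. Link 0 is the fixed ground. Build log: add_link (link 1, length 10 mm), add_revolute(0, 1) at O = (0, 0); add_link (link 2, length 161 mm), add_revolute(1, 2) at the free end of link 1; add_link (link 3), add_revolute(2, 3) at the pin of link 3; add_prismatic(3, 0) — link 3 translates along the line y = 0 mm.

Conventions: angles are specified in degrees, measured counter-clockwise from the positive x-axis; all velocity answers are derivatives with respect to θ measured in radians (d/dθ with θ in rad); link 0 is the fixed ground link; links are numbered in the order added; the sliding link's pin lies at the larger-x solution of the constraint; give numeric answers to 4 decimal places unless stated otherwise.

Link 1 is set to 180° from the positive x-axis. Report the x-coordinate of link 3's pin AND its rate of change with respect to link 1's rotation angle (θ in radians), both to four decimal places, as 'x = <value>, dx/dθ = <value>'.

geometry: r = 10 mm, L = 161 mm, e = 0 mm
crank pin P = (r cos θ, r sin θ) = (-10.000000, 0.000000)
h = r sin θ − e = 0.000000 − 0 = 0.000000
x = r cos θ + √(L² − h²) = -10.000000 + 161.000000 = 151.000000
dx/dθ = −r sin θ − h·r cos θ/√(L² − h²) (θ in radians; h = 0.000000) = -0.000000

x = 151.0000, dx/dθ = -0.0000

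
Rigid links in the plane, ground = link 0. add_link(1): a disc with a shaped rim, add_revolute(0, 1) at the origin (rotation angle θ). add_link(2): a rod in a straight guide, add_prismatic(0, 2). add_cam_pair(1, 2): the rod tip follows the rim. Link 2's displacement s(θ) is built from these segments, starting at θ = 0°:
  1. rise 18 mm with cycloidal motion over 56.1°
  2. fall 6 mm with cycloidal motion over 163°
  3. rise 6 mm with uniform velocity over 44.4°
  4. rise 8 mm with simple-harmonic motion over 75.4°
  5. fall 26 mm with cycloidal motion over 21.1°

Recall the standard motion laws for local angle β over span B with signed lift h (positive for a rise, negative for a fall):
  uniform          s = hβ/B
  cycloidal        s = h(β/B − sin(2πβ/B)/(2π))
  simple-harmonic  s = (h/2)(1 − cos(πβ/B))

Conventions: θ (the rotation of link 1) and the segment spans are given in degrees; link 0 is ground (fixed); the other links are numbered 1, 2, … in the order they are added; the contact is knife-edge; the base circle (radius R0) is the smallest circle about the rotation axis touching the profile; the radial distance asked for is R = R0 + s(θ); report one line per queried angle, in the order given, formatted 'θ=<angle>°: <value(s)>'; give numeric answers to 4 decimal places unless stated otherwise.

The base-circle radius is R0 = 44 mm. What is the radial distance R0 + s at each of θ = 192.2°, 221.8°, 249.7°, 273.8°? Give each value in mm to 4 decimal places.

segment 1 (0° to 56.1°, cycloidal, h = 18) is passed completely: s = 0.0000 + (18) = 18.0000
θ = 192.2° falls in segment 2 (56.1° to 219.1°, cycloidal, h = -6): β = 192.2 − 56.1 = 136.1°, B = 163°; Δs = -6·(0.8350 − sin(2π·0.8350)/(2π)) = -5.8319; s = 18.0000 − 5.8319 = 12.1681
segment 2 (56.1° to 219.1°, cycloidal, h = -6) is passed completely: s = 18.0000 + (-6) = 12.0000
θ = 221.8° falls in segment 3 (219.1° to 263.5°, uniform, h = 6): β = 221.8 − 219.1 = 2.7°, B = 44.4°; Δs = 6·2.7/44.4 = 0.3649; s = 12.0000 + 0.3649 = 12.3649
θ = 249.7° falls in segment 3 (219.1° to 263.5°, uniform, h = 6): β = 249.7 − 219.1 = 30.6°, B = 44.4°; Δs = 6·30.6/44.4 = 4.1351; s = 12.0000 + 4.1351 = 16.1351
segment 3 (219.1° to 263.5°, uniform, h = 6) is passed completely: s = 12.0000 + (6) = 18.0000
θ = 273.8° falls in segment 4 (263.5° to 338.9°, simple-harmonic, h = 8): β = 273.8 − 263.5 = 10.3°, B = 75.4°; Δs = 8/2·(1 − cos(π·0.1366)) = 0.3627; s = 18.0000 + 0.3627 = 18.3627
θ=192.2°: R = R0 + s = 44 + 12.1681 = 56.1681
θ=221.8°: R = R0 + s = 44 + 12.3649 = 56.3649
θ=249.7°: R = R0 + s = 44 + 16.1351 = 60.1351
θ=273.8°: R = R0 + s = 44 + 18.3627 = 62.3627

θ=192.2°: 56.1681
θ=221.8°: 56.3649
θ=249.7°: 60.1351
θ=273.8°: 62.3627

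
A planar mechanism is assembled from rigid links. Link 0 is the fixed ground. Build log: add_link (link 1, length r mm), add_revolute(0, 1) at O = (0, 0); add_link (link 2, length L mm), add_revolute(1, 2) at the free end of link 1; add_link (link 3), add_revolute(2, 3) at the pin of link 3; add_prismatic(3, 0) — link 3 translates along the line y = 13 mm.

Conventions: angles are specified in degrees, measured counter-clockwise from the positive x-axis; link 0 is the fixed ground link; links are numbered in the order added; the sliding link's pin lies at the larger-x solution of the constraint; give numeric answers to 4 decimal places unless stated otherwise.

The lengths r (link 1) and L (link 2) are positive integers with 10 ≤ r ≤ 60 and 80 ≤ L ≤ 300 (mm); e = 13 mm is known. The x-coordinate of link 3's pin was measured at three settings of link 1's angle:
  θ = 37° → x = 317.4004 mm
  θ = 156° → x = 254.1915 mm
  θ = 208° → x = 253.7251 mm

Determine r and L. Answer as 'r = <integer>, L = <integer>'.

constraint per measurement: (x − r cos θ)² + (r sin θ − e)² = L²
subtracting the θ₁ and θ₂ equations cancels the r² and L² terms:
r = (x₁² − x₂²) / (2[(x₁cos θ₁ + e sin θ₁) − (x₂cos θ₂ + e sin θ₂)]) = 37.0000 → r = 37
L² = (x₁ − r cos θ₁)² + (r sin θ₁ − e)² = 82944.0128 → L = 288.0000 → L = 288
check at θ₃=208°: x = 253.7251 (printed 253.7251) ✓

r = 37, L = 288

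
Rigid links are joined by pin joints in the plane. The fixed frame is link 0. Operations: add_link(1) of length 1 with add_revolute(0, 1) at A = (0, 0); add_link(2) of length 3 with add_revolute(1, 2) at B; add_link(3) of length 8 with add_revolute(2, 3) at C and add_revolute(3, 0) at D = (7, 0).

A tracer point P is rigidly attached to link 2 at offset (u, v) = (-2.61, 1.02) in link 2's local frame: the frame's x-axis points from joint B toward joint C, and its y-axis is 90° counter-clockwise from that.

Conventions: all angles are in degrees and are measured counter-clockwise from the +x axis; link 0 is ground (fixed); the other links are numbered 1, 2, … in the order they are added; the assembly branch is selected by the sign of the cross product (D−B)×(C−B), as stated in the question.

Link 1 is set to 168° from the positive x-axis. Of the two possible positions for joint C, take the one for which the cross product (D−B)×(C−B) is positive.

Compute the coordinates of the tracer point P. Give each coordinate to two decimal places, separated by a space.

A=(0,0), D=(7.00,0)
B = A + 1.00·(cos168°, sin168°) = (-0.9781, 0.2079)
|BD| = 7.9809
circle(B,3.00) ∩ circle(D,8.00): a=0.5447, h=2.9501
  candidates: C₊=(-0.3568,3.1429) cross=23.545; C₋=(-0.5105,-2.7554) cross=-23.545
  branch + wants cross > 0 → take C=(-0.3568,3.1429) (cross=23.545)
ex = (C−B)/|BC| = (0.2071,0.9783); ey = (-0.9783,0.2071)
P = B + -2.61·ex + 1.02·ey = (-2.5166,-2.1342)

-2.52 -2.13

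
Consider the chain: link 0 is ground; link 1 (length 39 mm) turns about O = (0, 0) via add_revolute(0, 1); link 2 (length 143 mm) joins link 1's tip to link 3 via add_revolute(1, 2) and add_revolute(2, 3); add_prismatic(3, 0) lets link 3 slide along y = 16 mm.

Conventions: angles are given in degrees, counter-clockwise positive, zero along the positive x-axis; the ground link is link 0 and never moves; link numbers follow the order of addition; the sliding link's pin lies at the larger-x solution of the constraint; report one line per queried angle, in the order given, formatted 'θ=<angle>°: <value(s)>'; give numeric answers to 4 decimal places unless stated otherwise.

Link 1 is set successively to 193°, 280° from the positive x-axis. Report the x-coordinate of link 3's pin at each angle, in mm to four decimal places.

geometry: r = 39 mm, L = 143 mm, e = 16 mm
θ=193°: crank pin P = (r cos θ, r sin θ) = (-38.000433, -8.773091)
θ=193°: h = r sin θ − e = -8.773091 − 16 = -24.773091
θ=193°: x = r cos θ + √(L² − h²) = -38.000433 + 140.837829 = 102.837396
θ=280°: crank pin P = (r cos θ, r sin θ) = (6.772279, -38.407502)
θ=280°: h = r sin θ − e = -38.407502 − 16 = -54.407502
θ=280°: x = r cos θ + √(L² − h²) = 6.772279 + 132.245316 = 139.017595

θ=193°: 102.8374
θ=280°: 139.0176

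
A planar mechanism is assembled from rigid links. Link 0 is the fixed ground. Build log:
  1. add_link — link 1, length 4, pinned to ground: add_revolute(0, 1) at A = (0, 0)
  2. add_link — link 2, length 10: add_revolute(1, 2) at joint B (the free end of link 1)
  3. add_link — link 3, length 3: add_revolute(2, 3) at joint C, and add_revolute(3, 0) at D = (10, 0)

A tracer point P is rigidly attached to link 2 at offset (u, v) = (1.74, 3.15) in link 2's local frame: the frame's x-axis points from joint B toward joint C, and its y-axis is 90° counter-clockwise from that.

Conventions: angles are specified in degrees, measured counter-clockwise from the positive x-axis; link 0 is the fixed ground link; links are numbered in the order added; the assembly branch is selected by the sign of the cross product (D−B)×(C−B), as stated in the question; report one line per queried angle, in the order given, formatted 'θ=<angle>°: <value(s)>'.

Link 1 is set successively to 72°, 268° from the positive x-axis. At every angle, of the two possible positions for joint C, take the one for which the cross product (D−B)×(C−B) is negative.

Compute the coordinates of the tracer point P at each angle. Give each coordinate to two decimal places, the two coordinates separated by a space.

A=(0,0), D=(10.00,0)
θ=72°: B = A + 4.00·(cos72°, sin72°) = (1.2361, 3.8042)
θ=72°: |BD| = 9.5540
θ=72°: circle(B,10.00) ∩ circle(D,3.00): a=9.5394, h=3.0000
θ=72°:   candidates: C₊=(11.1812,2.7577) cross=28.662; C₋=(8.7921,-2.7461) cross=-28.662
θ=72°:   branch - wants cross < 0 → take C=(8.7921,-2.7461) (cross=-28.662)
θ=72°: ex = (C−B)/|BC| = (0.7556,-0.6550); ey = (0.6550,0.7556)
θ=72°: P = B + 1.74·ex + 3.15·ey = (4.6142,5.0446)
θ=268°: B = A + 4.00·(cos268°, sin268°) = (-0.1396, -3.9976)
θ=268°: |BD| = 10.8992
θ=268°: circle(B,10.00) ∩ circle(D,3.00): a=9.6242, h=2.7156
θ=268°:   candidates: C₊=(7.8179,2.0587) cross=29.598; C₋=(9.8099,-2.9940) cross=-29.598
θ=268°:   branch - wants cross < 0 → take C=(9.8099,-2.9940) (cross=-29.598)
θ=268°: ex = (C−B)/|BC| = (0.9950,0.1004); ey = (-0.1004,0.9950)
θ=268°: P = B + 1.74·ex + 3.15·ey = (1.2755,-0.6888)

θ=72°: 4.61 5.04
θ=268°: 1.28 -0.69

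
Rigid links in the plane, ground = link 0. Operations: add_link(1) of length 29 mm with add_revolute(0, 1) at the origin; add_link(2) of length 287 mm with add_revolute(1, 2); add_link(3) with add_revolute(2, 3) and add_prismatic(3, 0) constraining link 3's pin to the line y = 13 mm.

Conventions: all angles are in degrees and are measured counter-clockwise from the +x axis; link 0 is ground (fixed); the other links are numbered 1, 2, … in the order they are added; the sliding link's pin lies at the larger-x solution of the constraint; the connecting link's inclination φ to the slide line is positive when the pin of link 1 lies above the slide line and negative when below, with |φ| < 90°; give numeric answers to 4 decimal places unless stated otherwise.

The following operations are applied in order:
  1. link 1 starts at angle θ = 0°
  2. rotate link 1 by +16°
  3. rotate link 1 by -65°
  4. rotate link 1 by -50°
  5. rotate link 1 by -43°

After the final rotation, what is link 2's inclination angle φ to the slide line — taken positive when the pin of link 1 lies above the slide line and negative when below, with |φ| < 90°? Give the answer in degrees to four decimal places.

geometry: r = 29 mm, L = 287 mm, e = 13 mm; θ starts at 0°
rotate link 1 by +16°: θ ← 0° +16° = 16°
rotate link 1 by -65°: θ ← 16° -65° = -49°
rotate link 1 by -50°: θ ← -49° -50° = -99°
rotate link 1 by -43°: θ ← -99° -43° = -142°
h = r sin θ − e = -17.854183 − 13 = -30.854183
sin φ = h / L = -30.854183 / 287 = -0.10750586
φ = arcsin(-0.10750586) = -6.171559°

-6.1716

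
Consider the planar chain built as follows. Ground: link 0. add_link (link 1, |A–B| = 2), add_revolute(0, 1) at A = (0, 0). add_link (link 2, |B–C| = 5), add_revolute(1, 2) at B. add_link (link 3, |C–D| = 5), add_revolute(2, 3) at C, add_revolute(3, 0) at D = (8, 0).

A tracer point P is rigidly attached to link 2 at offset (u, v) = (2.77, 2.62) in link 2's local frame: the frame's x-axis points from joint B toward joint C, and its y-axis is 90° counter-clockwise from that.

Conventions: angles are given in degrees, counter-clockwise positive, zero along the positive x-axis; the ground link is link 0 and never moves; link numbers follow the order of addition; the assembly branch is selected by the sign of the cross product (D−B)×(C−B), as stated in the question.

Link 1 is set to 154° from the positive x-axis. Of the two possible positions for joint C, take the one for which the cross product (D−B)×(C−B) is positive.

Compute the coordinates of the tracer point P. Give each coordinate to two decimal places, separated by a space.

A=(0,0), D=(8.00,0)
B = A + 2.00·(cos154°, sin154°) = (-1.7976, 0.8767)
|BD| = 9.8367
circle(B,5.00) ∩ circle(D,5.00): a=4.9184, h=0.8998
  candidates: C₊=(3.1814,1.3346) cross=8.851; C₋=(3.0210,-0.4579) cross=-8.851
  branch + wants cross > 0 → take C=(3.1814,1.3346) (cross=8.851)
ex = (C−B)/|BC| = (0.9958,0.0916); ey = (-0.0916,0.9958)
P = B + 2.77·ex + 2.62·ey = (0.7209,3.7394)

0.72 3.74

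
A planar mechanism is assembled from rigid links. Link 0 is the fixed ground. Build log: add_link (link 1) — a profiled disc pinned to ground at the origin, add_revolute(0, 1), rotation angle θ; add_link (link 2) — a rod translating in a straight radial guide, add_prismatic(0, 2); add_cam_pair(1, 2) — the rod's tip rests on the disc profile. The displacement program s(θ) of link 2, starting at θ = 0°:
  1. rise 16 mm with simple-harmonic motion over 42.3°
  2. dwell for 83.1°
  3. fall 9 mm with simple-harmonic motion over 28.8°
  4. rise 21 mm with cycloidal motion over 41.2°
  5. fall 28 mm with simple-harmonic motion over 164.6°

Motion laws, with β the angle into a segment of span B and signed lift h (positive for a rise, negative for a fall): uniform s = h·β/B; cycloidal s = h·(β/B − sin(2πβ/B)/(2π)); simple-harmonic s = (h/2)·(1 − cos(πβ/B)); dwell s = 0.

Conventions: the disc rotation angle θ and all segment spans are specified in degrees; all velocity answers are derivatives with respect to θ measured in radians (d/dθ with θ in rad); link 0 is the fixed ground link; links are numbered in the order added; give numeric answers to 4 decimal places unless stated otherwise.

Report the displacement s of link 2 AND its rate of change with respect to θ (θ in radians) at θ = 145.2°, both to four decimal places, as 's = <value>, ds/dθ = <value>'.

seg 1 [0°–42.3°] simple-harmonic, h=16: full span → s += 16 → s = 16.0000
seg 2 [42.3°–125.4°] dwell: s stays 16.0000
seg 3 [125.4°–154.2°] simple-harmonic, h=-9: θ=145.2° here. β=19.8, B=28.8. -9/2·(1 − cos(π·0.6875)) = -7.0001 → s = 8.9999
velocity in seg [125.4°–154.2°] (simple-harmonic), θ in radians: β = 19.8° = 0.3456 rad, B = 28.8° = 0.5027 rad; ds/dθ = (πh/(2B)) sin(πβ/B) = (π·(-9)/(2·0.5027)) sin(π·0.6875) = -23.385083 mm/rad

s = 8.9999, ds/dθ = -23.3851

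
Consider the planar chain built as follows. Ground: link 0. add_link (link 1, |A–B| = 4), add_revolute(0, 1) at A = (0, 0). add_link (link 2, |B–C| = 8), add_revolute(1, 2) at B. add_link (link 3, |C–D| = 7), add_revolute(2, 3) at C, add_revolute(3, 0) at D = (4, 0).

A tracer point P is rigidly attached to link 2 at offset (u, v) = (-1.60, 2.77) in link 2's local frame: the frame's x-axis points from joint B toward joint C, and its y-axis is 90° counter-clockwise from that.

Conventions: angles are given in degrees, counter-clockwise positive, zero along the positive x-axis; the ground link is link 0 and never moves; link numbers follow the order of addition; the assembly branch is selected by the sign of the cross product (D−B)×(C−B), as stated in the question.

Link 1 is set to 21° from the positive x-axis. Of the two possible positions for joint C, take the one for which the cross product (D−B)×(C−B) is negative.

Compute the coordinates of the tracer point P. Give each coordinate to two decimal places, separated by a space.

A=(0,0), D=(4.00,0)
B = A + 4.00·(cos21°, sin21°) = (3.7343, 1.4335)
|BD| = 1.4579
circle(B,8.00) ∩ circle(D,7.00): a=5.8734, h=5.4317
  candidates: C₊=(10.1454,-3.3517) cross=7.919; C₋=(-0.5361,-5.3314) cross=-7.919
  branch - wants cross < 0 → take C=(-0.5361,-5.3314) (cross=-7.919)
ex = (C−B)/|BC| = (-0.5338,-0.8456); ey = (0.8456,-0.5338)
P = B + -1.60·ex + 2.77·ey = (6.9307,1.3078)

6.93 1.31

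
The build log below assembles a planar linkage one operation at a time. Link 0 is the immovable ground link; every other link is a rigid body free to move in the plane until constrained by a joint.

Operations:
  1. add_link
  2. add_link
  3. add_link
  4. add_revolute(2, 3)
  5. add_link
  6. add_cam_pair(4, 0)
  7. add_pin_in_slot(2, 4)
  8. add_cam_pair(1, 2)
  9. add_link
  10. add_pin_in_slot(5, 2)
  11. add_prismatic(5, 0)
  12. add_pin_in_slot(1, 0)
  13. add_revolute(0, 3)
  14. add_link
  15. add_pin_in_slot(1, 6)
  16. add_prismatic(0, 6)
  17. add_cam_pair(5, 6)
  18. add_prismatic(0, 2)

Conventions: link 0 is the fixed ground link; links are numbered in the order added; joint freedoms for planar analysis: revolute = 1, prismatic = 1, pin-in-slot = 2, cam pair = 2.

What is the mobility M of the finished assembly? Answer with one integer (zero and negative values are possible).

link 0 = ground. State L|J1|J2 = 1|0|0
+link1  2|0|0
+link2  3|0|0
+link3  4|0|0
R(2,3) f=1→J1  4|1|0
+link4  5|1|0
C(4,0) f=2→J2  5|1|1
PS(2,4) f=2→J2  5|1|2
C(1,2) f=2→J2  5|1|3
+link5  6|1|3
PS(5,2) f=2→J2  6|1|4
P(5,0) f=1→J1  6|2|4
PS(1,0) f=2→J2  6|2|5
R(0,3) f=1→J1  6|3|5
+link6  7|3|5
PS(1,6) f=2→J2  7|3|6
P(0,6) f=1→J1  7|4|6
C(5,6) f=2→J2  7|4|7
P(0,2) f=1→J1  7|5|7
M = 3(7−1)−2·5−7 = 18−10−7 = 1

M = 1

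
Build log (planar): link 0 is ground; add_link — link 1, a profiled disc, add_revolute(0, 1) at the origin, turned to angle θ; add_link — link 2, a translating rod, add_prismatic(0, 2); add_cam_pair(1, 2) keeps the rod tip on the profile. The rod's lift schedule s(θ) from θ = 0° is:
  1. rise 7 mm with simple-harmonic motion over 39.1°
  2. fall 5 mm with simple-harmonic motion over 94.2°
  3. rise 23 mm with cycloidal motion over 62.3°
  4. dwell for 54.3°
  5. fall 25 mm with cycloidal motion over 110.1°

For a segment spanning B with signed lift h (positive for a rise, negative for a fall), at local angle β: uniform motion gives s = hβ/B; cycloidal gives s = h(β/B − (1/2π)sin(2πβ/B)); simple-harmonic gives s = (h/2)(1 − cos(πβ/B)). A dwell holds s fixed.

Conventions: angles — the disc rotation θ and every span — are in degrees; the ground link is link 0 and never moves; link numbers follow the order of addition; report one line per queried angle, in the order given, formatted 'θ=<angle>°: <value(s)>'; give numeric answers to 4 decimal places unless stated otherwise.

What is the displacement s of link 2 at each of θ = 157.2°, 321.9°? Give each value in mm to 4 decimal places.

seg 1 [0°–39.1°] simple-harmonic, h=7: full span → s += 7 → s = 7.0000
seg 2 [39.1°–133.3°] simple-harmonic, h=-5: full span → s += -5 → s = 2.0000
seg 3 [133.3°–195.6°] cycloidal, h=23: θ=157.2° here. β=23.9, B=62.3. 23·(0.3836 − sin(2π·0.3836)/(2π)) = 6.3791 → s = 8.3791
seg 3 [133.3°–195.6°] cycloidal, h=23: full span → s += 23 → s = 25.0000
seg 4 [195.6°–249.9°] dwell: s stays 25.0000
seg 5 [249.9°–360°] cycloidal, h=-25: θ=321.9° here. β=72, B=110.1. -25·(0.6540 − sin(2π·0.6540)/(2π)) = -19.6248 → s = 5.3752

θ=157.2°: 8.3791
θ=321.9°: 5.3752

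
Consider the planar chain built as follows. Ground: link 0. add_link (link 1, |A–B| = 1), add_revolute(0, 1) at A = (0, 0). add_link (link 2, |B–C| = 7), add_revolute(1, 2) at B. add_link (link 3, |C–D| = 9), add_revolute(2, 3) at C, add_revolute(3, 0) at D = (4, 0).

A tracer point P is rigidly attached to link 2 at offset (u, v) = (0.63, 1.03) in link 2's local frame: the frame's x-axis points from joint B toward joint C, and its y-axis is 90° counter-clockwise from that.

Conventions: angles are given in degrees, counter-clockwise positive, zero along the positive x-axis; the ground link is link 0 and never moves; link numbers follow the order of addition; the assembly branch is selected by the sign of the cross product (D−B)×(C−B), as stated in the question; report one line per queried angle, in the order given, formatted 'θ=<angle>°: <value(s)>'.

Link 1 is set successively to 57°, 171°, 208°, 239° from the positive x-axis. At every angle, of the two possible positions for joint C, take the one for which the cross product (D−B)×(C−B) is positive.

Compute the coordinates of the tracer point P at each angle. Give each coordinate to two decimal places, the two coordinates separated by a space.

A=(0,0), D=(4.00,0)
θ=57°: B = A + 1.00·(cos57°, sin57°) = (0.5446, 0.8387)
θ=57°: |BD| = 3.5557
θ=57°: circle(B,7.00) ∩ circle(D,9.00): a=-2.7220, h=6.4491
θ=57°:   candidates: C₊=(-0.5794,7.7478) cross=22.931; C₋=(-3.6217,-4.7864) cross=-22.931
θ=57°:   branch + wants cross > 0 → take C=(-0.5794,7.7478) (cross=22.931)
θ=57°: ex = (C−B)/|BC| = (-0.1606,0.9870); ey = (-0.9870,-0.1606)
θ=57°: P = B + 0.63·ex + 1.03·ey = (-0.5732,1.2951)
θ=171°: B = A + 1.00·(cos171°, sin171°) = (-0.9877, 0.1564)
θ=171°: |BD| = 4.9901
θ=171°: circle(B,7.00) ∩ circle(D,9.00): a=-0.7113, h=6.9638
θ=171°:   candidates: C₊=(-1.4803,7.1391) cross=34.750; C₋=(-1.9169,-6.7816) cross=-34.750
θ=171°:   branch + wants cross > 0 → take C=(-1.4803,7.1391) (cross=34.750)
θ=171°: ex = (C−B)/|BC| = (-0.0704,0.9975); ey = (-0.9975,-0.0704)
θ=171°: P = B + 0.63·ex + 1.03·ey = (-2.0595,0.7124)
θ=208°: B = A + 1.00·(cos208°, sin208°) = (-0.8829, -0.4695)
θ=208°: |BD| = 4.9055
θ=208°: circle(B,7.00) ∩ circle(D,9.00): a=-0.8089, h=6.9531
θ=208°:   candidates: C₊=(-2.3536,6.3743) cross=34.108; C₋=(-1.0227,-7.4681) cross=-34.108
θ=208°:   branch + wants cross > 0 → take C=(-2.3536,6.3743) (cross=34.108)
θ=208°: ex = (C−B)/|BC| = (-0.2101,0.9777); ey = (-0.9777,-0.2101)
θ=208°: P = B + 0.63·ex + 1.03·ey = (-2.0223,-0.0699)
θ=239°: B = A + 1.00·(cos239°, sin239°) = (-0.5150, -0.8572)
θ=239°: |BD| = 4.5957
θ=239°: circle(B,7.00) ∩ circle(D,9.00): a=-1.1837, h=6.8992
θ=239°:   candidates: C₊=(-2.9648,5.7002) cross=31.707; C₋=(-0.3911,-7.8561) cross=-31.707
θ=239°:   branch + wants cross > 0 → take C=(-2.9648,5.7002) (cross=31.707)
θ=239°: ex = (C−B)/|BC| = (-0.3500,0.9368); ey = (-0.9368,-0.3500)
θ=239°: P = B + 0.63·ex + 1.03·ey = (-1.7004,-0.6275)

θ=57°: -0.57 1.30
θ=171°: -2.06 0.71
θ=208°: -2.02 -0.07
θ=239°: -1.70 -0.63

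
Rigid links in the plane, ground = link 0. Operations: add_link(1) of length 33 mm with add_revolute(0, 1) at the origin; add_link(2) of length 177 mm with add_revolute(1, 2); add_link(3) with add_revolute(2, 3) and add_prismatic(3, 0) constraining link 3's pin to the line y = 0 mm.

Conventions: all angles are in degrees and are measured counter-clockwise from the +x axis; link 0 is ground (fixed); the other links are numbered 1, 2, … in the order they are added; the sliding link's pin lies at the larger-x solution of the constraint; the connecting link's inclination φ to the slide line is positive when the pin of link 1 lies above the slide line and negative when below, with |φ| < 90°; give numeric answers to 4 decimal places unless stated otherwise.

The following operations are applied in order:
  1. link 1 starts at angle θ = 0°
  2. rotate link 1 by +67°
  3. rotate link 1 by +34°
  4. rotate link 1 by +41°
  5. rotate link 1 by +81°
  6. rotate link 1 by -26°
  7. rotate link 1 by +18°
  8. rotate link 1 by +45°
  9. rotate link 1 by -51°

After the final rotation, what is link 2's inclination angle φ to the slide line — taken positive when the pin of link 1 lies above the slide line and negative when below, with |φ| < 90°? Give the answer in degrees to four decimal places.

geometry: r = 33 mm, L = 177 mm, e = 0 mm; θ starts at 0°
rotate link 1 by +67°: θ ← 0° +67° = 67°
rotate link 1 by +34°: θ ← 67° +34° = 101°
rotate link 1 by +41°: θ ← 101° +41° = 142°
rotate link 1 by +81°: θ ← 142° +81° = 223°
rotate link 1 by -26°: θ ← 223° -26° = 197°
rotate link 1 by +18°: θ ← 197° +18° = 215°
rotate link 1 by +45°: θ ← 215° +45° = 260°
rotate link 1 by -51°: θ ← 260° -51° = 209°
h = r sin θ − e = -15.998717 − 0 = -15.998717
sin φ = h / L = -15.998717 / 177 = -0.09038823
φ = arcsin(-0.09038823) = -5.185942°

-5.1859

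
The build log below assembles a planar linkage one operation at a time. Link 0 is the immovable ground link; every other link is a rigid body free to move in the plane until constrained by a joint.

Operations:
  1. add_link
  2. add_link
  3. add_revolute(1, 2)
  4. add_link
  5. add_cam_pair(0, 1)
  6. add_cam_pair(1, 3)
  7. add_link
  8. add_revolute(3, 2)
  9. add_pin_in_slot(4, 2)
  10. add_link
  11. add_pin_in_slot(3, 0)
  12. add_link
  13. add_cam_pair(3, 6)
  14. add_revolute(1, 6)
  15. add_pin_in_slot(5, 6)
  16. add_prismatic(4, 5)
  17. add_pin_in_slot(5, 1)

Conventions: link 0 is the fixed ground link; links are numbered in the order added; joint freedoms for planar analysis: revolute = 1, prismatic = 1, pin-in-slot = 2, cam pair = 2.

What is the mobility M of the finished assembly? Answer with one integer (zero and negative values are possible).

L=1 J1=0 J2=0
add link → L=2 J1=0 J2=0
add link → L=3 J1=0 J2=0
R@1,2 dof=1 J1 → L=3 J1=1 J2=0
add link → L=4 J1=1 J2=0
C@0,1 dof=2 J2 → L=4 J1=1 J2=1
C@1,3 dof=2 J2 → L=4 J1=1 J2=2
add link → L=5 J1=1 J2=2
R@3,2 dof=1 J1 → L=5 J1=2 J2=2
PS@4,2 dof=2 J2 → L=5 J1=2 J2=3
add link → L=6 J1=2 J2=3
PS@3,0 dof=2 J2 → L=6 J1=2 J2=4
add link → L=7 J1=2 J2=4
C@3,6 dof=2 J2 → L=7 J1=2 J2=5
R@1,6 dof=1 J1 → L=7 J1=3 J2=5
PS@5,6 dof=2 J2 → L=7 J1=3 J2=6
P@4,5 dof=1 J1 → L=7 J1=4 J2=6
PS@5,1 dof=2 J2 → L=7 J1=4 J2=7
M=3(L−1)−2J1−J2=3·6−2·4−7=3

M = 3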